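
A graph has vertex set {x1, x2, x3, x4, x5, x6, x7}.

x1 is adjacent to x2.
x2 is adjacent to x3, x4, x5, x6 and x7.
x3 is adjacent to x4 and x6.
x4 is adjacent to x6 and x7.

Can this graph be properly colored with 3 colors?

No

x2, x3, x4, x6 form a clique, so at least 4 colors are needed.
So 3 colors are not enough.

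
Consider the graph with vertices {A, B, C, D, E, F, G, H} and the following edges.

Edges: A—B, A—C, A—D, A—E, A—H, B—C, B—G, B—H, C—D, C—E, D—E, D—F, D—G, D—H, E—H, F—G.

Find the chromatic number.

A, C, D, E form a clique, so at least 4 colors are needed.
4 colors suffice: color red → {B, D}; color blue → {A, G}; color green → {C, F, H}; color yellow → {E}. No two adjacent vertices share a color.

4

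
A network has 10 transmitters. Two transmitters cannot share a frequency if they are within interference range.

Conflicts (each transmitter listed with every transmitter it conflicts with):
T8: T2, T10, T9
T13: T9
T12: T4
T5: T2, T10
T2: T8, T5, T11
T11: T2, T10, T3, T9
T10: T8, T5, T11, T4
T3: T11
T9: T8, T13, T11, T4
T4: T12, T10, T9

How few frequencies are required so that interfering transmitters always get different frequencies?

2

T5 and T10 conflict, so at least 2 frequencies are needed.
A valid assignment using 2 frequencies: T8=2, T13=2, T12=1, T5=2, T2=1, T11=2, T10=1, T3=1, T9=1, T4=2. No two conflicting transmitters share a frequency.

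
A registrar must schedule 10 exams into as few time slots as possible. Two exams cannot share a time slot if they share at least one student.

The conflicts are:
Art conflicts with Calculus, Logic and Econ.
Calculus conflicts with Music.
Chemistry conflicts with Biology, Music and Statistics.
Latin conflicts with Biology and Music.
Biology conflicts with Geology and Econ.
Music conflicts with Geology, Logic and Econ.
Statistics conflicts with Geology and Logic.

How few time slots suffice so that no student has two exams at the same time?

2

Music and Geology conflict, so at least 2 time slots are needed.
2 time slots suffice: time slot 1 → {Art, Biology, Music, Statistics}; time slot 2 → {Calculus, Chemistry, Latin, Geology, Logic, Econ}. Each listed conflict is separated.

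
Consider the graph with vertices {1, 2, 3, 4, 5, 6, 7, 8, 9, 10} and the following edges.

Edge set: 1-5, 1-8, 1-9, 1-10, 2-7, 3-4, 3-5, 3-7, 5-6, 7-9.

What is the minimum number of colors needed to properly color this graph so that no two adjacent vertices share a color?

The cycle 5-1-9-7-3-5 has odd length 5, so it cannot be 2-colored; at least 3 colors are needed.
A valid assignment using 3 colors: 1=a, 2=b, 3=b, 4=a, 5=c, 6=a, 7=a, 8=b, 9=b, 10=b. Each edge has distinct colors on its endpoints.

3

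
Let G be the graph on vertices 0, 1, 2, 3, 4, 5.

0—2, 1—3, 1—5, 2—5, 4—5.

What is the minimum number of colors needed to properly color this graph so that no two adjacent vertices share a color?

0 and 2 are adjacent, so at least 2 colors are needed.
2 colors suffice: color a → {0, 3, 5}; color b → {1, 2, 4}. Every edge joins two different colors.

2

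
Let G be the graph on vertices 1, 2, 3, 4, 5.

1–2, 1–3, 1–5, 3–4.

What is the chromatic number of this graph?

1 and 5 are adjacent, so at least 2 colors are needed.
2 colors suffice: color a → {1, 4}; color b → {2, 3, 5}. Every edge joins two different colors.

2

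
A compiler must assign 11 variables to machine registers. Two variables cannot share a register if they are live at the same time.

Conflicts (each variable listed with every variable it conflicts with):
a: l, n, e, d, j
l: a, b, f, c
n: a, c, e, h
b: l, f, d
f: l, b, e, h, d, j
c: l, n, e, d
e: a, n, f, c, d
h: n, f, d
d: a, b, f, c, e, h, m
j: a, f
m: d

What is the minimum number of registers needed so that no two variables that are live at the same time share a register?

a, n, e pairwise conflict, so at least 3 registers are needed.
A valid assignment using 3 registers: a=2, l=1, n=1, b=3, f=2, c=2, e=3, h=3, d=1, j=1, m=2. Each listed conflict is separated.

3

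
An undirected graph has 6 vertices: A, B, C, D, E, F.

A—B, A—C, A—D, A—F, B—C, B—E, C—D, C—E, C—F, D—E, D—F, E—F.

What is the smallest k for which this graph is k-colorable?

4

C, D, E, F form a clique, so at least 4 colors are needed.
A valid assignment using 4 colors: A=3, B=2, C=1, D=4, E=3, F=2. Each edge has distinct colors on its endpoints.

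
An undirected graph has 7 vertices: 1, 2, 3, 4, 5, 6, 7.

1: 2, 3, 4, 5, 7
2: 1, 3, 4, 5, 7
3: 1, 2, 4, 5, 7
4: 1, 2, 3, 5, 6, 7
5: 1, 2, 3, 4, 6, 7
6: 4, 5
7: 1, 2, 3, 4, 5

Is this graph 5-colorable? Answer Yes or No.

No

1, 2, 3, 4, 5, 7 are mutually adjacent (a clique of size 6), so at least 6 colors are needed.
So 5 colors are not enough.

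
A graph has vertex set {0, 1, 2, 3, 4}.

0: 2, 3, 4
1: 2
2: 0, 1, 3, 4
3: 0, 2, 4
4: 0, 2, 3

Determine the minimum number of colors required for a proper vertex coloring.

4

0, 2, 3, 4 are mutually adjacent (a clique of size 4), so at least 4 colors are needed.
4 colors suffice: 0=c, 1=b, 2=a, 3=d, 4=b. No two adjacent vertices share a color.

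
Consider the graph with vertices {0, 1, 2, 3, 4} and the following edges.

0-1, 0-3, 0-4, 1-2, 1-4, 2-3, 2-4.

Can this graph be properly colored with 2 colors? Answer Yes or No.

No

0, 1, 4 are mutually adjacent, so at least 3 colors are needed.
So 2 colors are not enough.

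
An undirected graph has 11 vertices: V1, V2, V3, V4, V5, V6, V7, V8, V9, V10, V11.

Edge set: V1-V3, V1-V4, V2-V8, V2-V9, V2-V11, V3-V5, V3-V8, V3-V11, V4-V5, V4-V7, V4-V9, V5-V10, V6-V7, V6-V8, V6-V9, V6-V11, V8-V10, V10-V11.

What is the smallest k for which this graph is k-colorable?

V4 and V9 are adjacent, so at least 2 colors are needed.
2 colors suffice: color 1 → {V2, V3, V4, V6, V10}; color 2 → {V1, V5, V7, V8, V9, V11}. Every edge joins two different colors.

2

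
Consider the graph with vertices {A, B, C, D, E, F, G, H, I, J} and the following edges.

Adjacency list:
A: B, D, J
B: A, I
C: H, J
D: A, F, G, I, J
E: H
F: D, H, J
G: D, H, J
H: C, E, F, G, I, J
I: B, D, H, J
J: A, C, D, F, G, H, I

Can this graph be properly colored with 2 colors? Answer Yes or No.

No

D, G, J are mutually adjacent, so at least 3 colors are needed.
So 2 colors are not enough.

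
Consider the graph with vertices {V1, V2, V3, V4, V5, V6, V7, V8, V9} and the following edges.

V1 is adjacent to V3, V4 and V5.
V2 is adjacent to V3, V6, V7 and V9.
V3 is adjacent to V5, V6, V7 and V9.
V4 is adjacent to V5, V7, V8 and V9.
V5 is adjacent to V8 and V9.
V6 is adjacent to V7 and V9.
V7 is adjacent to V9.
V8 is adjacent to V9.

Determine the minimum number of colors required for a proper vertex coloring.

V2, V3, V6, V7, V9 are mutually adjacent (a clique of size 5), so at least 5 colors are needed.
A valid assignment using 5 colors: V1=1, V2=5, V3=2, V4=2, V5=3, V6=4, V7=3, V8=4, V9=1. Each edge has distinct colors on its endpoints.

5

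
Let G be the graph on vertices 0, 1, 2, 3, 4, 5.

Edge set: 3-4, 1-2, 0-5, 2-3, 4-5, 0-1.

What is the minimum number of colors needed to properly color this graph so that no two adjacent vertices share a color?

3 and 4 are adjacent, so at least 2 colors are needed.
One proper 2-coloring: 0=b, 1=a, 2=b, 3=a, 4=b, 5=a. Every edge joins two different colors.

2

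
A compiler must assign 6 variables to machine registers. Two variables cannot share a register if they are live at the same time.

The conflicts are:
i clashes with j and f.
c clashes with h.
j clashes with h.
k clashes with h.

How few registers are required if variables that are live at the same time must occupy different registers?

j and h conflict, so at least 2 registers are needed.
2 registers suffice: register 1 → {i, h}; register 2 → {c, j, k, f}. Every pair that conflicts lands in different registers.

2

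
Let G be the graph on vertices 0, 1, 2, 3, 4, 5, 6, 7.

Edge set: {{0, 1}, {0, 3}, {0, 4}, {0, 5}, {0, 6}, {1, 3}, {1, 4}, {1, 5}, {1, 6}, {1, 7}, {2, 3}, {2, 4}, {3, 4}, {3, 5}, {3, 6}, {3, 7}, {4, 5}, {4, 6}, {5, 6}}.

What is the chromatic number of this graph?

0, 1, 3, 4, 5, 6 are mutually adjacent (a clique of size 6), so at least 6 colors are needed.
6 colors suffice: color red → {3}; color blue → {1, 2}; color green → {4, 7}; color yellow → {6}; color purple → {5}; color orange → {0}. Each edge has distinct colors on its endpoints.

6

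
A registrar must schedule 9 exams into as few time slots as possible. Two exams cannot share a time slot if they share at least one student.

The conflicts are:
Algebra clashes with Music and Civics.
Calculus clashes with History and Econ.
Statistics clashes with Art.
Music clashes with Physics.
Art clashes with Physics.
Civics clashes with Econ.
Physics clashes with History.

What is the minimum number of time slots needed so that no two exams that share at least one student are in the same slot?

3

The cycle Econ-Calculus-History-Physics-Music-Algebra-Civics-Econ has odd length 7, so it cannot be 2-colored; at least 3 time slots are needed.
3 time slots suffice: time slot 1 → {Calculus, Statistics, Civics, Physics}; time slot 2 → {Algebra, Art, History, Econ}; time slot 3 → {Music}. Every pair that conflicts lands in different time slots.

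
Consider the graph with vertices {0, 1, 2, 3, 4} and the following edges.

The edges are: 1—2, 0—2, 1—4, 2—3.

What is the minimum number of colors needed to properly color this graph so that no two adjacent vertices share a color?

2

2 and 3 are adjacent, so at least 2 colors are needed.
2 colors suffice: color red → {2, 4}; color blue → {0, 1, 3}. Each edge has distinct colors on its endpoints.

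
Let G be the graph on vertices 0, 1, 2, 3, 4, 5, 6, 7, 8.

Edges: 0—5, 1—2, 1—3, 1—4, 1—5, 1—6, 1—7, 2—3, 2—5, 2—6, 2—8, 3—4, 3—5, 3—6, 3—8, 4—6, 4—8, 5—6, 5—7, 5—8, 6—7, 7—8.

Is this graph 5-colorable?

The chromatic number is 5. 1, 2, 3, 5, 6 are pairwise adjacent (a clique of size 5), so at least 5 colors are needed.
One proper 5-coloring: 0=blue, 1=green, 2=purple, 3=yellow, 4=red, 5=red, 6=blue, 7=yellow, 8=blue.
That is already a proper 5-coloring.

Yes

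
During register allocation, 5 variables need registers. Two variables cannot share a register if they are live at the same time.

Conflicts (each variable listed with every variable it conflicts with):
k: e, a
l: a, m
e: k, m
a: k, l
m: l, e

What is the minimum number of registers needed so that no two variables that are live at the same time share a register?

3

The cycle m-e-k-a-l-m has odd length 5, so it cannot be 2-colored; at least 3 registers are needed.
Using 3 registers: k=1, l=1, e=2, a=2, m=3. Each listed conflict is separated.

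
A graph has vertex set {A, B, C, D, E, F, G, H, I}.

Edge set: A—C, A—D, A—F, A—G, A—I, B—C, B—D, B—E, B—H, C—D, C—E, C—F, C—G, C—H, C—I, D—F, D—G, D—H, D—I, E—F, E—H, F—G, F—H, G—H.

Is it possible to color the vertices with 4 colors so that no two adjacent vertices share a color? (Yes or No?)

No

A, C, D, F, G form a clique, so at least 5 colors are needed.
So 4 colors are not enough.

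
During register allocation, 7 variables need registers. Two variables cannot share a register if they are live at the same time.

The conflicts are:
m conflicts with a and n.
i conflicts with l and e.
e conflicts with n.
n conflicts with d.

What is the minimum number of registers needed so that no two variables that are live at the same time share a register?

n and d conflict, so at least 2 registers are needed.
2 registers suffice: register 1 → {i, a, n}; register 2 → {m, l, e, d}. Every pair that conflicts lands in different registers.

2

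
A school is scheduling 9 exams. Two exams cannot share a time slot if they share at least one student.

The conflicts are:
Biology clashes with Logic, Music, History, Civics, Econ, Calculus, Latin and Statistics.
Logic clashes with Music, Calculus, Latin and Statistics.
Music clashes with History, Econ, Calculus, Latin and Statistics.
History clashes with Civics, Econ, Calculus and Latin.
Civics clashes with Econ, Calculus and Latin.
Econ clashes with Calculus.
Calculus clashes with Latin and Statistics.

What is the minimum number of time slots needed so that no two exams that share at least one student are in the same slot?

5

Biology, Logic, Music, Calculus, Statistics pairwise conflict, so at least 5 time slots are needed.
5 time slots suffice: time slot 1 → {Calculus}; time slot 2 → {Biology}; time slot 3 → {Music, Civics}; time slot 4 → {Logic, History}; time slot 5 → {Econ, Latin, Statistics}. Every pair that conflicts lands in different time slots.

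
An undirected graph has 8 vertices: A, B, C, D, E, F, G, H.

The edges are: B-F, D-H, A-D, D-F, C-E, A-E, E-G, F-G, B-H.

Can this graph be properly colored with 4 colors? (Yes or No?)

Yes

The chromatic number is 3. The cycle D-F-G-E-A-D has odd length 5, so it cannot be 2-colored; at least 3 colors are needed.
3 colors suffice: color 1 → {E, F, H}; color 2 → {B, C, D, G}; color 3 → {A}.
Since 4 ≥ 3, a proper 4-coloring certainly exists.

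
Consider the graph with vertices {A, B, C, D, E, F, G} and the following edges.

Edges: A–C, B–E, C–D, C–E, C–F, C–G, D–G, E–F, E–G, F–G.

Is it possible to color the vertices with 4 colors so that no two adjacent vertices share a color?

The chromatic number is 4. C, E, F, G form a clique, so at least 4 colors are needed.
4 colors suffice: color red → {B, C}; color blue → {A, G}; color green → {D, E}; color yellow → {F}.
That is already a proper 4-coloring.

Yes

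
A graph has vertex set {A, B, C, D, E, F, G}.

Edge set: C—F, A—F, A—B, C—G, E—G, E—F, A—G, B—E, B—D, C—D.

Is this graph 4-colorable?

The chromatic number is 3. The cycle D-C-F-E-B-D has odd length 5, so it cannot be 2-colored; at least 3 colors are needed.
A valid assignment using 3 colors: A=2, B=1, C=2, D=3, E=2, F=1, G=1.
Since 4 ≥ 3, a proper 4-coloring certainly exists.

Yes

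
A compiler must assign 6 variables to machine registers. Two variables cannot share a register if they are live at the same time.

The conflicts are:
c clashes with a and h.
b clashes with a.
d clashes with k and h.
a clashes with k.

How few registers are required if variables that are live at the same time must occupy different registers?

3

The cycle h-c-a-k-d-h has odd length 5, so it cannot be 2-colored; at least 3 registers are needed.
Using 3 registers: c=2, b=2, d=3, a=1, k=2, h=1. Each listed conflict is separated.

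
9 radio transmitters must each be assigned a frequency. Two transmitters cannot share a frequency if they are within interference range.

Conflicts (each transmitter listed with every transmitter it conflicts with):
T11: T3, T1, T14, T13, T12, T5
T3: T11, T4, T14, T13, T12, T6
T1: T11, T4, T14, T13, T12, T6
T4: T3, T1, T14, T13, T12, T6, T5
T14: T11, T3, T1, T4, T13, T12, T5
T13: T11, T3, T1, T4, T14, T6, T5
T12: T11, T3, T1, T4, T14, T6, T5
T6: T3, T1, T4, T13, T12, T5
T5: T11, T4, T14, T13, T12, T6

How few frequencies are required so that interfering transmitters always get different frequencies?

4

T4, T14, T13, T5 pairwise conflict, so at least 4 frequencies are needed.
4 frequencies suffice: T11=3, T3=4, T1=4, T4=3, T14=2, T13=1, T12=1, T6=2, T5=4. Each listed conflict is separated.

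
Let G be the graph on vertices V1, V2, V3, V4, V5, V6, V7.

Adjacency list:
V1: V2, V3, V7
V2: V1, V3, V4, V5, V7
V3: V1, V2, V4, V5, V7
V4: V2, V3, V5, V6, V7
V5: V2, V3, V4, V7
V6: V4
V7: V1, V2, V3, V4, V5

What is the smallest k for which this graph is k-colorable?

V2, V3, V4, V5, V7 are pairwise adjacent (a clique of size 5), so at least 5 colors are needed.
5 colors suffice: color red → {V6, V7}; color blue → {V2}; color green → {V3}; color yellow → {V1, V4}; color purple → {V5}. No two adjacent vertices share a color.

5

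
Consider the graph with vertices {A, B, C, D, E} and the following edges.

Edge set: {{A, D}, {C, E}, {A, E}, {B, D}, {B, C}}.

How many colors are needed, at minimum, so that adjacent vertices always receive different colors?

The cycle C-B-D-A-E-C has odd length 5, so it cannot be 2-colored; at least 3 colors are needed.
3 colors suffice: A=3, B=2, C=1, D=1, E=2. Each edge has distinct colors on its endpoints.

3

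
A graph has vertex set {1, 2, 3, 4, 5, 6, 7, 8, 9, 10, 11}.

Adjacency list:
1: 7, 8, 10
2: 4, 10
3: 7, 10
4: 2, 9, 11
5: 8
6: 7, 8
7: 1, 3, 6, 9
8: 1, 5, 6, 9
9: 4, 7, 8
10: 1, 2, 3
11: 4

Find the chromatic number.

2

4 and 11 are adjacent, so at least 2 colors are needed.
2 colors suffice: color a → {4, 7, 8, 10}; color b → {1, 2, 3, 5, 6, 9, 11}. No two adjacent vertices share a color.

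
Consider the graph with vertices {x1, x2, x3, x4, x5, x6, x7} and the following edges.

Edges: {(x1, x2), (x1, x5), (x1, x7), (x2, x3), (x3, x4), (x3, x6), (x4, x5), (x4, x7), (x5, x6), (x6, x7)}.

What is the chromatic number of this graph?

The cycle x4-x7-x1-x2-x3-x4 has odd length 5, so it cannot be 2-colored; at least 3 colors are needed.
One proper 3-coloring: x1=1, x2=3, x3=2, x4=1, x5=2, x6=1, x7=2. Every edge joins two different colors.

3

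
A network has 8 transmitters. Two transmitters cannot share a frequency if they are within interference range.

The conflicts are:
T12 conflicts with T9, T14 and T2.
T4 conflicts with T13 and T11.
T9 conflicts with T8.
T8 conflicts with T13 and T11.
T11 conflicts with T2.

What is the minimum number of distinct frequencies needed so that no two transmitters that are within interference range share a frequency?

The cycle T12-T9-T8-T11-T2-T12 has odd length 5, so it cannot be 2-colored; at least 3 frequencies are needed.
3 frequencies suffice: frequency 1 → {T12, T4, T8}; frequency 2 → {T9, T13, T11, T14}; frequency 3 → {T2}. No two conflicting transmitters share a frequency.

3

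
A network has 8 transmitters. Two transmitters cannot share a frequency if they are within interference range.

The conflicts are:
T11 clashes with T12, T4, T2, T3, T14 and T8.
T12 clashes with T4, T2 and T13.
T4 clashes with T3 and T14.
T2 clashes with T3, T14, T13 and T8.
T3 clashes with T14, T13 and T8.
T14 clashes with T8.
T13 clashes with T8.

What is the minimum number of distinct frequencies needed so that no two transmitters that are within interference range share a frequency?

T11, T2, T3, T14, T8 pairwise conflict, so at least 5 frequencies are needed.
5 frequencies suffice: frequency 1 → {T4, T2}; frequency 2 → {T12, T3}; frequency 3 → {T11, T13}; frequency 4 → {T8}; frequency 5 → {T14}. Each listed conflict is separated.

5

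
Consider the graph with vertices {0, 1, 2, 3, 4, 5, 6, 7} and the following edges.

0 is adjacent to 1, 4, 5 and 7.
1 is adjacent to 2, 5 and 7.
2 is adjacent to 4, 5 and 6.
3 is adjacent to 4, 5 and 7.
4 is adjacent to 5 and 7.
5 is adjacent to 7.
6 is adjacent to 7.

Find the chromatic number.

4

0, 4, 5, 7 are pairwise adjacent (a clique of size 4), so at least 4 colors are needed.
4 colors suffice: color a → {2, 7}; color b → {5, 6}; color c → {1, 4}; color d → {0, 3}. Every edge joins two different colors.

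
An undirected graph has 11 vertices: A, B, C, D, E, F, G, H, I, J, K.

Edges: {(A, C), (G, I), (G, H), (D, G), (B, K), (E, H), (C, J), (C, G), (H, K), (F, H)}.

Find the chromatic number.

2

E and H are adjacent, so at least 2 colors are needed.
2 colors suffice: A=blue, B=red, C=red, D=red, E=blue, F=blue, G=blue, H=red, I=red, J=blue, K=blue. Every edge joins two different colors.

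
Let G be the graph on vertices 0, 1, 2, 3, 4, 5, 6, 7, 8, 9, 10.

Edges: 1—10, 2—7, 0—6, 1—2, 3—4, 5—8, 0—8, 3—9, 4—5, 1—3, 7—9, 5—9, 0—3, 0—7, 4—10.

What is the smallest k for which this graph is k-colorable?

The cycle 5-4-3-0-8-5 has odd length 5, so it cannot be 2-colored; at least 3 colors are needed.
A valid assignment using 3 colors: 0=blue, 1=blue, 2=green, 3=red, 4=blue, 5=red, 6=red, 7=red, 8=green, 9=blue, 10=red. No two adjacent vertices share a color.

3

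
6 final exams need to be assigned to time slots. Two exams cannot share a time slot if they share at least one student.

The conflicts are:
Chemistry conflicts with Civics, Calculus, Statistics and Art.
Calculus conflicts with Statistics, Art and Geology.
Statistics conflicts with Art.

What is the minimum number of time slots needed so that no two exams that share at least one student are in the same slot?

4

Chemistry, Calculus, Statistics, Art pairwise conflict, so at least 4 time slots are needed.
Using 4 time slots: Chemistry=1, Civics=2, Calculus=2, Statistics=3, Art=4, Geology=1. No two conflicting exams share a time slot.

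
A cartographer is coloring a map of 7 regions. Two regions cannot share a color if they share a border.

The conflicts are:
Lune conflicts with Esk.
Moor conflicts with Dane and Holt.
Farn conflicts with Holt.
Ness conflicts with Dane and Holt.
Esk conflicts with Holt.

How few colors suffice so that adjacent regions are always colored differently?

2

Ness and Dane conflict, so at least 2 colors are needed.
2 colors suffice: color 1 → {Lune, Dane, Holt}; color 2 → {Moor, Farn, Ness, Esk}. Each listed conflict is separated.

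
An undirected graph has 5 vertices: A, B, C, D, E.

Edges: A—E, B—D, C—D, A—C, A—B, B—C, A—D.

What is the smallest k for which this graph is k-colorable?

A, B, C, D are pairwise adjacent (a clique of size 4), so at least 4 colors are needed.
4 colors suffice: A=1, B=2, C=4, D=3, E=2. Each edge has distinct colors on its endpoints.

4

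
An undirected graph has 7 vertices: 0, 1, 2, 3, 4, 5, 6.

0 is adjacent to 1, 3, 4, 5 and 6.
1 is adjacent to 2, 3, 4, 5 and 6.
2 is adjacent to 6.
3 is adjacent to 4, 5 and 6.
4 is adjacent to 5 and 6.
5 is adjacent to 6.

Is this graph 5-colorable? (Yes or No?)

No

0, 1, 3, 4, 5, 6 are pairwise adjacent (a clique of size 6), so at least 6 colors are needed.
So 5 colors are not enough.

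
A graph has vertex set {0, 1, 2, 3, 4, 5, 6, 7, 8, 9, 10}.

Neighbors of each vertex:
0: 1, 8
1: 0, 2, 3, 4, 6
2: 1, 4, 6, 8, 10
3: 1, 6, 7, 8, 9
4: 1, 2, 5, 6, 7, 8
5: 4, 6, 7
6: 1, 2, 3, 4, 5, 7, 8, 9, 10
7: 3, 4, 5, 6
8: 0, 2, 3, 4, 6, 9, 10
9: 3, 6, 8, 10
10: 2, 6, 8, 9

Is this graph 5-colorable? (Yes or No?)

Yes

The chromatic number is 4. 2, 6, 8, 10 form a clique, so at least 4 colors are needed.
4 colors suffice: color red → {0, 6}; color blue → {1, 7, 8}; color green → {3, 4, 10}; color yellow → {2, 5, 9}.
Since 5 ≥ 4, a proper 5-coloring certainly exists.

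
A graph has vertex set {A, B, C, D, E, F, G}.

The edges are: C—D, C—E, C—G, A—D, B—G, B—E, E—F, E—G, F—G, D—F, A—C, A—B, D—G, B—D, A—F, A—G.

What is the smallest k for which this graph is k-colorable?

4

A, B, D, G are mutually adjacent (a clique of size 4), so at least 4 colors are needed.
4 colors suffice: color 1 → {G}; color 2 → {A, E}; color 3 → {D}; color 4 → {B, C, F}. Every edge joins two different colors.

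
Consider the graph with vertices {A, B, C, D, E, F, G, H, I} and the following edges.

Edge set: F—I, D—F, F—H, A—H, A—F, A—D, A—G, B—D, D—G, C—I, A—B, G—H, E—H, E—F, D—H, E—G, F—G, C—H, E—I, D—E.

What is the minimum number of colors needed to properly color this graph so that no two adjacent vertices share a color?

A, D, F, G, H are mutually adjacent (a clique of size 5), so at least 5 colors are needed.
5 colors suffice: color red → {D, I}; color blue → {B, H}; color green → {C, F}; color yellow → {A, E}; color purple → {G}. Each edge has distinct colors on its endpoints.

5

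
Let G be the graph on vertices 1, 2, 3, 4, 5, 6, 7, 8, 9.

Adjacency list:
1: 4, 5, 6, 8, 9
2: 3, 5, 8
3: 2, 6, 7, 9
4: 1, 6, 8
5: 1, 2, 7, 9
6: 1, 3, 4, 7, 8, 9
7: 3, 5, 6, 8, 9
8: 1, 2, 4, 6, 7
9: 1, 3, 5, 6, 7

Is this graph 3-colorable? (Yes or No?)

1, 4, 6, 8 are mutually adjacent (a clique of size 4), so at least 4 colors are needed.
So 3 colors are not enough.

No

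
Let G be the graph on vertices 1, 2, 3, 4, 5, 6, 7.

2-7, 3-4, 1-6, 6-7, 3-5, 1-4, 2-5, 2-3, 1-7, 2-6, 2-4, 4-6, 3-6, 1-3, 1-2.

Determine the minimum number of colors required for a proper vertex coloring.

5

1, 2, 3, 4, 6 form a clique, so at least 5 colors are needed.
5 colors suffice: 1=yellow, 2=red, 3=blue, 4=purple, 5=green, 6=green, 7=blue. Each edge has distinct colors on its endpoints.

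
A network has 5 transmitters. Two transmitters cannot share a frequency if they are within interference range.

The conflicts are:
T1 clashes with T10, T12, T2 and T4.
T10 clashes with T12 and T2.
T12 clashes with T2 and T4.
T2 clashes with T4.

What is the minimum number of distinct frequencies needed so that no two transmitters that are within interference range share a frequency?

T1, T10, T12, T2 pairwise conflict, so at least 4 frequencies are needed.
Using 4 frequencies: T1=3, T10=4, T12=1, T2=2, T4=4. No two conflicting transmitters share a frequency.

4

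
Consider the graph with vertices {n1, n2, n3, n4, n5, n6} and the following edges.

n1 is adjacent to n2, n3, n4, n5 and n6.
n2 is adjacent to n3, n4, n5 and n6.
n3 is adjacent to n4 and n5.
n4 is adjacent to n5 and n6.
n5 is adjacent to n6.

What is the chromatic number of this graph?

n1, n2, n4, n5, n6 are pairwise adjacent (a clique of size 5), so at least 5 colors are needed.
5 colors suffice: color R → {n4}; color B → {n2}; color G → {n5}; color Y → {n1}; color P → {n3, n6}. Each edge has distinct colors on its endpoints.

5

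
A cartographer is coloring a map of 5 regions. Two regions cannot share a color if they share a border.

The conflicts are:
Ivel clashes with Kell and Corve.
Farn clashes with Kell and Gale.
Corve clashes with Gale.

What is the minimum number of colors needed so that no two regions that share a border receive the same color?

The cycle Ivel-Corve-Gale-Farn-Kell-Ivel has odd length 5, so it cannot be 2-colored; at least 3 colors are needed.
A valid assignment using 3 colors: Ivel=3, Farn=2, Kell=1, Corve=2, Gale=1. Every pair that conflicts lands in different colors.

3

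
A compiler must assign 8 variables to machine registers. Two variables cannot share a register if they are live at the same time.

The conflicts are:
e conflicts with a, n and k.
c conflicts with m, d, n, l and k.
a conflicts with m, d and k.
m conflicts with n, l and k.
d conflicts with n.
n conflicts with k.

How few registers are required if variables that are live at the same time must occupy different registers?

4

c, m, n, k pairwise conflict, so at least 4 registers are needed.
4 registers suffice: register 1 → {d, l, k}; register 2 → {c, a}; register 3 → {e, m}; register 4 → {n}. Each listed conflict is separated.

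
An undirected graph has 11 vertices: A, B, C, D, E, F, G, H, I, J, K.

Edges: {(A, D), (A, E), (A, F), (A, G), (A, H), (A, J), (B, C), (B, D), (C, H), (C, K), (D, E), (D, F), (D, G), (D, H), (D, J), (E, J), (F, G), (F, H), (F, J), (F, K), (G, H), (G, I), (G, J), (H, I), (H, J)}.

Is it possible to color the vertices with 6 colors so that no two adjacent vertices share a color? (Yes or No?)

The chromatic number is 6. A, D, F, G, H, J are mutually adjacent (a clique of size 6), so at least 6 colors are needed.
One proper 6-coloring: A=3, B=1, C=2, D=2, E=1, F=4, G=5, H=1, I=2, J=6, K=1.
That is already a proper 6-coloring.

Yes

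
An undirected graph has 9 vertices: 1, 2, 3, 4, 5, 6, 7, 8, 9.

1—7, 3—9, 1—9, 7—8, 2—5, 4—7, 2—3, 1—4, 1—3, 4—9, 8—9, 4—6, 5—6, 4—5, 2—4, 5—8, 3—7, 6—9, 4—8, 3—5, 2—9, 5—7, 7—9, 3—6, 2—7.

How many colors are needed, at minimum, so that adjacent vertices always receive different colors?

4

1, 3, 7, 9 are mutually adjacent (a clique of size 4), so at least 4 colors are needed.
4 colors suffice: color a → {5, 9}; color b → {3, 4}; color c → {6, 7}; color d → {1, 2, 8}. Every edge joins two different colors.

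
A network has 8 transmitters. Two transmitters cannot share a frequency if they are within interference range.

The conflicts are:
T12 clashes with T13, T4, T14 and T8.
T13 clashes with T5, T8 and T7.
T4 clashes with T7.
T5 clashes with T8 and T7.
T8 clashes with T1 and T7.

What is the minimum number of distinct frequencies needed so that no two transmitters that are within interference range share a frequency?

4

T13, T5, T8, T7 all conflict with each other, so at least 4 frequencies are needed.
4 frequencies suffice: frequency 1 → {T4, T14, T8}; frequency 2 → {T12, T1, T7}; frequency 3 → {T13}; frequency 4 → {T5}. Each listed conflict is separated.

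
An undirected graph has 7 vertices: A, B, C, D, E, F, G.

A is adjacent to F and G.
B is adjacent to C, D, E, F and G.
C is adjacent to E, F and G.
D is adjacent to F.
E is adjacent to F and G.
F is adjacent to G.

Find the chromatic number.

B, C, E, F, G form a clique, so at least 5 colors are needed.
5 colors suffice: color red → {F}; color blue → {D, G}; color green → {A, B}; color yellow → {C}; color purple → {E}. Every edge joins two different colors.

5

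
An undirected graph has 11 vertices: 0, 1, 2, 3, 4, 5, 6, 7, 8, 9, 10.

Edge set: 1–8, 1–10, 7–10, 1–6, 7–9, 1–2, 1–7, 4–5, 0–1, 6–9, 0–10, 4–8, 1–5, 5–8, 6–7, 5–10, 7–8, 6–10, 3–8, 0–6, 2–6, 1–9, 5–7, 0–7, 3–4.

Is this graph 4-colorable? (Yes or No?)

0, 1, 6, 7, 10 form a clique, so at least 5 colors are needed.
So 4 colors are not enough.

No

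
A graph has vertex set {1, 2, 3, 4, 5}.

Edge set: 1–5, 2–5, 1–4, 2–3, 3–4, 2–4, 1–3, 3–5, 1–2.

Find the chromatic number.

4

1, 2, 3, 5 are mutually adjacent (a clique of size 4), so at least 4 colors are needed.
4 colors suffice: color a → {3}; color b → {1}; color c → {2}; color d → {4, 5}. Each edge has distinct colors on its endpoints.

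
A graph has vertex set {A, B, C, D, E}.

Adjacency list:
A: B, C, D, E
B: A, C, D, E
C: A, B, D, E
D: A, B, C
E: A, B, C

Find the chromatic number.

4

A, B, C, D are mutually adjacent (a clique of size 4), so at least 4 colors are needed.
4 colors suffice: color red → {B}; color blue → {A}; color green → {C}; color yellow → {D, E}. No two adjacent vertices share a color.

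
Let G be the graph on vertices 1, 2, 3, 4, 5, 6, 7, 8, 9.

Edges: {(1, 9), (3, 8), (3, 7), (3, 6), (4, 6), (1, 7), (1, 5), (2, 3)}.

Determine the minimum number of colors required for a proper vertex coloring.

2

3 and 6 are adjacent, so at least 2 colors are needed.
2 colors suffice: color a → {1, 3, 4}; color b → {2, 5, 6, 7, 8, 9}. Every edge joins two different colors.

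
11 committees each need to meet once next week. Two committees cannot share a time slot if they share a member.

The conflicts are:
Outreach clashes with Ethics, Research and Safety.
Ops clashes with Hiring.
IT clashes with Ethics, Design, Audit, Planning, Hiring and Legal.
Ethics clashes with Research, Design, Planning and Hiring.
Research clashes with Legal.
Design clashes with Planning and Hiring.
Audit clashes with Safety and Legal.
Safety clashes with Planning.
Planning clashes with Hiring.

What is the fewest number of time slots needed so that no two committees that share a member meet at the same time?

5

IT, Ethics, Design, Planning, Hiring are mutually in conflict, so at least 5 time slots are needed.
5 time slots suffice: time slot 1 → {Ops, Ethics, Safety, Legal}; time slot 2 → {IT, Research}; time slot 3 → {Outreach, Audit, Planning}; time slot 4 → {Hiring}; time slot 5 → {Design}. No two conflicting committees share a time slot.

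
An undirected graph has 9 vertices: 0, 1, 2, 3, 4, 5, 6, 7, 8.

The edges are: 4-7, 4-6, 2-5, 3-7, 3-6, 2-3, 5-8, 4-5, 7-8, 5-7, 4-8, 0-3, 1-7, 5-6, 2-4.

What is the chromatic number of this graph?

4, 5, 7, 8 are pairwise adjacent (a clique of size 4), so at least 4 colors are needed.
4 colors suffice: color red → {1, 3, 4}; color blue → {0, 2, 6, 7}; color green → {5}; color yellow → {8}. No two adjacent vertices share a color.

4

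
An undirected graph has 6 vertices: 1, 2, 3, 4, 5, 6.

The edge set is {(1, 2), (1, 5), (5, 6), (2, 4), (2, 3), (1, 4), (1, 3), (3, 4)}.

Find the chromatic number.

4

1, 2, 3, 4 are mutually adjacent (a clique of size 4), so at least 4 colors are needed.
One proper 4-coloring: 1=a, 2=c, 3=d, 4=b, 5=b, 6=a. No two adjacent vertices share a color.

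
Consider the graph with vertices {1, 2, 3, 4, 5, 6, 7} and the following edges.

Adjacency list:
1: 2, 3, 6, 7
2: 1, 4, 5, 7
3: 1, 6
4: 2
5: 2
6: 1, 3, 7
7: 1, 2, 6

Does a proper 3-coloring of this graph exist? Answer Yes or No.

The chromatic number is 3. 1, 2, 7 are pairwise adjacent, so at least 3 colors are needed.
3 colors suffice: color red → {2, 6}; color blue → {1, 4, 5}; color green → {3, 7}.
That is already a proper 3-coloring.

Yes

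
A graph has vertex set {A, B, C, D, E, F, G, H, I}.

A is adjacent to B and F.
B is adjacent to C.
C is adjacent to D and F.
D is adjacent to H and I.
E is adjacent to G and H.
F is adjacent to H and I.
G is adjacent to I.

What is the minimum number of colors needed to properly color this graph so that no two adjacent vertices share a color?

The cycle G-I-F-H-E-G has odd length 5, so it cannot be 2-colored; at least 3 colors are needed.
3 colors suffice: A=2, B=1, C=2, D=1, E=3, F=1, G=1, H=2, I=2. Each edge has distinct colors on its endpoints.

3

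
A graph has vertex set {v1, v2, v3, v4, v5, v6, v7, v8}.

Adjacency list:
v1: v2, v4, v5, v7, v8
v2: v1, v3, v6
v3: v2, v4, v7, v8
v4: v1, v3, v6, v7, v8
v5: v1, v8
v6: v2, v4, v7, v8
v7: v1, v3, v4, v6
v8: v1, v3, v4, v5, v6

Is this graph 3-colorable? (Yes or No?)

The chromatic number is 3. v1, v5, v8 are pairwise adjacent, so at least 3 colors are needed.
3 colors suffice: v1=R, v2=B, v3=R, v4=B, v5=B, v6=R, v7=G, v8=G.
That is already a proper 3-coloring.

Yes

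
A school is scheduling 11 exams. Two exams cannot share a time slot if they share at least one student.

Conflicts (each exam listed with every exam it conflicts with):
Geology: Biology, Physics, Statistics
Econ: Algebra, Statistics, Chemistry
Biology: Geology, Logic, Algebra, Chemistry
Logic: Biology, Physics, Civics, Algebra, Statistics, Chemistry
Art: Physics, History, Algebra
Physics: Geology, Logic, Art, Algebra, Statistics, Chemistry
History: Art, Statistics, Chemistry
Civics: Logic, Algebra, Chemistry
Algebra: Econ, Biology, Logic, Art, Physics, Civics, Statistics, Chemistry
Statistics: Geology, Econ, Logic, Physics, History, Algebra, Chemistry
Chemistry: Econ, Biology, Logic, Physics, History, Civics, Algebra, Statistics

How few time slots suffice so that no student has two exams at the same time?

Logic, Physics, Algebra, Statistics, Chemistry are mutually in conflict, so at least 5 time slots are needed.
Using 5 time slots: Geology=1, Econ=4, Biology=3, Logic=4, Art=1, Physics=5, History=2, Civics=3, Algebra=2, Statistics=3, Chemistry=1. Every pair that conflicts lands in different time slots.

5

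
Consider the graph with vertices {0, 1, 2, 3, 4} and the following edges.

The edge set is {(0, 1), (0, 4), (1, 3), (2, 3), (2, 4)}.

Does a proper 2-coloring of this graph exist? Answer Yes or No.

No

The cycle 2-4-0-1-3-2 has odd length 5, so it cannot be 2-colored; at least 3 colors are needed.
So 2 colors are not enough.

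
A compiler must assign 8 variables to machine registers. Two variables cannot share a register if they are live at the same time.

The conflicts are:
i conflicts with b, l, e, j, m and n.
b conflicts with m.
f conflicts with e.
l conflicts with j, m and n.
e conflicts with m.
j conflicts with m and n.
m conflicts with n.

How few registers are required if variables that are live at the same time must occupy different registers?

5

i, l, j, m, n are mutually in conflict, so at least 5 registers are needed.
5 registers suffice: i=2, b=3, f=1, l=3, e=3, j=4, m=1, n=5. No two conflicting variables share a register.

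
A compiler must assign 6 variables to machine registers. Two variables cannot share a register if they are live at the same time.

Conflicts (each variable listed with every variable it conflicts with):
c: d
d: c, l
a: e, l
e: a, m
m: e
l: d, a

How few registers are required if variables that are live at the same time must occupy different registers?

d and l conflict, so at least 2 registers are needed.
2 registers suffice: register 1 → {c, e, l}; register 2 → {d, a, m}. Every pair that conflicts lands in different registers.

2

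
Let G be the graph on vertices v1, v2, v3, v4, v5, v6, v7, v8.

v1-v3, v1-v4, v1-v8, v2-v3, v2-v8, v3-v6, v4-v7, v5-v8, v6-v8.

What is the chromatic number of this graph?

v3 and v6 are adjacent, so at least 2 colors are needed.
2 colors suffice: color 1 → {v3, v4, v8}; color 2 → {v1, v2, v5, v6, v7}. No two adjacent vertices share a color.

2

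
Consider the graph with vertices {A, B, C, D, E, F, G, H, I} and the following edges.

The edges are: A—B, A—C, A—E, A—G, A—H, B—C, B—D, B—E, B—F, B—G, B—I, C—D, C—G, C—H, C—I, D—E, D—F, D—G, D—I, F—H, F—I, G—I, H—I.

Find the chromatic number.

5

B, C, D, G, I are pairwise adjacent (a clique of size 5), so at least 5 colors are needed.
A valid assignment using 5 colors: A=green, B=red, C=blue, D=green, E=blue, F=blue, G=purple, H=red, I=yellow. No two adjacent vertices share a color.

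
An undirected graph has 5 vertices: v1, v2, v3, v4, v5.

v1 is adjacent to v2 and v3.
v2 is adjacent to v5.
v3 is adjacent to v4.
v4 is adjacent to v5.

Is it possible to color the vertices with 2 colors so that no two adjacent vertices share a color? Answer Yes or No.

The cycle v2-v5-v4-v3-v1-v2 has odd length 5, so it cannot be 2-colored; at least 3 colors are needed.
So 2 colors are not enough.

No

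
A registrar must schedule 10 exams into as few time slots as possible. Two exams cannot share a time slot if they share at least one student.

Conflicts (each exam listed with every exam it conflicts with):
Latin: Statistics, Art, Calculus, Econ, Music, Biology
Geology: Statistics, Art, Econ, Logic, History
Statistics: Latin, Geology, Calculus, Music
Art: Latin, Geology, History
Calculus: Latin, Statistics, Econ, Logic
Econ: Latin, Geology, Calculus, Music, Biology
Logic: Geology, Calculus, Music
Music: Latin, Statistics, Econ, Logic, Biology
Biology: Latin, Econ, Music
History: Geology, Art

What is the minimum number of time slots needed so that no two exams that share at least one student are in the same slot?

Latin, Econ, Music, Biology all conflict with each other, so at least 4 time slots are needed.
4 time slots suffice: Latin=1, Geology=1, Statistics=2, Art=2, Calculus=3, Econ=2, Logic=2, Music=3, Biology=4, History=3. Every pair that conflicts lands in different time slots.

4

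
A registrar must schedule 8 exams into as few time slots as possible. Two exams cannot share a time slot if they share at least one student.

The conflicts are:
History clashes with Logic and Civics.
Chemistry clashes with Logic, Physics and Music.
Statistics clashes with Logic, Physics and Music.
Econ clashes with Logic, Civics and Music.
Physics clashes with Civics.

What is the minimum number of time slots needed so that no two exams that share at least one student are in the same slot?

3

The cycle Statistics-Music-Econ-Civics-Physics-Statistics has odd length 5, so it cannot be 2-colored; at least 3 time slots are needed.
3 time slots suffice: History=2, Chemistry=2, Statistics=2, Econ=2, Logic=1, Physics=1, Civics=3, Music=1. No two conflicting exams share a time slot.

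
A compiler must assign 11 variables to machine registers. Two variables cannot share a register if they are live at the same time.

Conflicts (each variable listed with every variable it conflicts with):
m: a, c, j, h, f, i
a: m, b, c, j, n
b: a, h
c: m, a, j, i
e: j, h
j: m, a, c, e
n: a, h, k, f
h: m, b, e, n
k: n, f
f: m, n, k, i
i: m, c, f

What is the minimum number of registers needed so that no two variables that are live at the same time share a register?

4

m, a, c, j pairwise conflict, so at least 4 registers are needed.
A valid assignment using 4 registers: m=1, a=2, b=1, c=4, e=1, j=3, n=1, h=2, k=3, f=2, i=3. No two conflicting variables share a register.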